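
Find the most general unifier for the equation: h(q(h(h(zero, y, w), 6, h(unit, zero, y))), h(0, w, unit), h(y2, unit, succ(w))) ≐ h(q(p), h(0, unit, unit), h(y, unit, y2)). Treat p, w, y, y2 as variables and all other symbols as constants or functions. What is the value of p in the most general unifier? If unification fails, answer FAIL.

h(h(zero, succ(unit), unit), 6, h(unit, zero, succ(unit)))

Decompose h/3: q(h(h(zero, y, w), 6, h(unit, zero, y))) ≐ q(p),  h(0, w, unit) ≐ h(0, unit, unit),  h(y2, unit, succ(w)) ≐ h(y, unit, y2).
Decompose q/1: h(h(zero, y, w), 6, h(unit, zero, y)) ≐ p.
Bind p := h(h(zero, y, w), 6, h(unit, zero, y)); no other remaining equation mentions p.
Decompose h/3: 0 ≐ 0,  w ≐ unit,  unit ≐ unit.
Delete trivial equation 0 ≐ 0.
Bind w := unit; substituting into the one remaining equation that mentions w gives: h(y2, unit, succ(unit)) ≐ h(y, unit, y2). Substituting into the earlier binding gives p := h(h(zero, y, unit), 6, h(unit, zero, y)).
Delete trivial equation unit ≐ unit.
Decompose h/3: y2 ≐ y,  unit ≐ unit,  succ(unit) ≐ y2.
Bind y2 := y; substituting into the one remaining equation that mentions y2 gives: succ(unit) ≐ y.
Delete trivial equation unit ≐ unit.
Bind y := succ(unit). Substituting into the earlier bindings gives p := h(h(zero, succ(unit), unit), 6, h(unit, zero, succ(unit))), y2 := succ(unit).
MGU = { p ↦ h(h(zero, succ(unit), unit), 6, h(unit, zero, succ(unit))), w ↦ unit, y2 ↦ succ(unit), y ↦ succ(unit) }, so p ↦ h(h(zero, succ(unit), unit), 6, h(unit, zero, succ(unit))).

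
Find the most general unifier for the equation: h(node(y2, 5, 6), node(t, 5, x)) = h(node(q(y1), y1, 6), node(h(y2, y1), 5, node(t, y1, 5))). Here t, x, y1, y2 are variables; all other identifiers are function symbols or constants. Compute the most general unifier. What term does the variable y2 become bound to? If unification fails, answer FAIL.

Decompose h/2: node(y2, 5, 6) = node(q(y1), y1, 6),  node(t, 5, x) = node(h(y2, y1), 5, node(t, y1, 5)).
Decompose node/3: y2 = q(y1),  5 = y1,  6 = 6.
Bind y2 := q(y1); substituting into the one remaining equation that mentions y2 gives: node(t, 5, x) = node(h(q(y1), y1), 5, node(t, y1, 5)).
Bind y1 := 5; substituting into the one remaining equation that mentions y1 gives: node(t, 5, x) = node(h(q(5), 5), 5, node(t, 5, 5)). Substituting into the earlier binding gives y2 := q(5).
Delete trivial equation 6 = 6.
Decompose node/3: t = h(q(5), 5),  5 = 5,  x = node(t, 5, 5).
Bind t := h(q(5), 5); substituting into the one remaining equation that mentions t gives: x = node(h(q(5), 5), 5, 5).
Delete trivial equation 5 = 5.
Bind x := node(h(q(5), 5), 5, 5).
MGU = { y2 ↦ q(5), y1 ↦ 5, t ↦ h(q(5), 5), x ↦ node(h(q(5), 5), 5, 5) }, so y2 ↦ q(5).

q(5)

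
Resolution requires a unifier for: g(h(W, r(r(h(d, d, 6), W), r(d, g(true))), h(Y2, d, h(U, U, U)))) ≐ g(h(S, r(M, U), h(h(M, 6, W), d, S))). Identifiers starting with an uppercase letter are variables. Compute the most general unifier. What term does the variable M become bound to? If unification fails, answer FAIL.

Decompose g/1: h(W, r(r(h(d, d, 6), W), r(d, g(true))), h(Y2, d, h(U, U, U))) ≐ h(S, r(M, U), h(h(M, 6, W), d, S)).
Decompose h/3: W ≐ S,  r(r(h(d, d, 6), W), r(d, g(true))) ≐ r(M, U),  h(Y2, d, h(U, U, U)) ≐ h(h(M, 6, W), d, S).
Bind W := S; substituting into the remaining equations gives: r(r(h(d, d, 6), S), r(d, g(true))) ≐ r(M, U),  h(Y2, d, h(U, U, U)) ≐ h(h(M, 6, S), d, S).
Decompose r/2: r(h(d, d, 6), S) ≐ M,  r(d, g(true)) ≐ U.
Bind M := r(h(d, d, 6), S); substituting into the one remaining equation that mentions M gives: h(Y2, d, h(U, U, U)) ≐ h(h(r(h(d, d, 6), S), 6, S), d, S).
Bind U := r(d, g(true)); substituting into the remaining equation gives: h(Y2, d, h(r(d, g(true)), r(d, g(true)), r(d, g(true)))) ≐ h(h(r(h(d, d, 6), S), 6, S), d, S).
Decompose h/3: Y2 ≐ h(r(h(d, d, 6), S), 6, S),  d ≐ d,  h(r(d, g(true)), r(d, g(true)), r(d, g(true))) ≐ S.
Bind Y2 := h(r(h(d, d, 6), S), 6, S); no other remaining equation mentions Y2.
Delete trivial equation d ≐ d.
Bind S := h(r(d, g(true)), r(d, g(true)), r(d, g(true))). Substituting into the earlier bindings gives W := h(r(d, g(true)), r(d, g(true)), r(d, g(true))), M := r(h(d, d, 6), h(r(d, g(true)), r(d, g(true)), r(d, g(true)))), Y2 := h(r(h(d, d, 6), h(r(d, g(true)), r(d, g(true)), r(d, g(true)))), 6, h(r(d, g(true)), r(d, g(true)), r(d, g(true)))).
MGU = { W -> h(r(d, g(true)), r(d, g(true)), r(d, g(true))), M -> r(h(d, d, 6), h(r(d, g(true)), r(d, g(true)), r(d, g(true)))), U -> r(d, g(true)), Y2 -> h(r(h(d, d, 6), h(r(d, g(true)), r(d, g(true)), r(d, g(true)))), 6, h(r(d, g(true)), r(d, g(true)), r(d, g(true)))), S -> h(r(d, g(true)), r(d, g(true)), r(d, g(true))) }, so M -> r(h(d, d, 6), h(r(d, g(true)), r(d, g(true)), r(d, g(true)))).

r(h(d, d, 6), h(r(d, g(true)), r(d, g(true)), r(d, g(true))))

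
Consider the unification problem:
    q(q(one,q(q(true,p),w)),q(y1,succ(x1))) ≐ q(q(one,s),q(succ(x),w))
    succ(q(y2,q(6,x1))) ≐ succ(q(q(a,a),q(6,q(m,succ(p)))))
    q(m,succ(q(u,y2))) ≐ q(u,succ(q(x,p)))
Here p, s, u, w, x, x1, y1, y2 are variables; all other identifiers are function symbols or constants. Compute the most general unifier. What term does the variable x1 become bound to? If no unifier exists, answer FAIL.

q(m,succ(q(a,a)))

Decompose q/2: q(one,q(q(true,p),w)) ≐ q(one,s),  q(y1,succ(x1)) ≐ q(succ(x),w).
Decompose q/2: one ≐ one,  q(q(true,p),w) ≐ s.
Delete trivial equation one ≐ one.
Bind s := q(q(true,p),w); no other remaining equation mentions s.
Decompose q/2: y1 ≐ succ(x),  succ(x1) ≐ w.
Bind y1 := succ(x); no other remaining equation mentions y1.
Bind w := succ(x1); no other remaining equation mentions w. Substituting into the earlier binding gives s := q(q(true,p),succ(x1)).
Decompose succ/1: q(y2,q(6,x1)) ≐ q(q(a,a),q(6,q(m,succ(p)))).
Decompose q/2: y2 ≐ q(a,a),  q(6,x1) ≐ q(6,q(m,succ(p))).
Bind y2 := q(a,a); substituting into the one remaining equation that mentions y2 gives: q(m,succ(q(u,q(a,a)))) ≐ q(u,succ(q(x,p))).
Decompose q/2: 6 ≐ 6,  x1 ≐ q(m,succ(p)).
Delete trivial equation 6 ≐ 6.
Bind x1 := q(m,succ(p)); no other remaining equation mentions x1. Substituting into the earlier bindings gives s := q(q(true,p),succ(q(m,succ(p)))), w := succ(q(m,succ(p))).
Decompose q/2: m ≐ u,  succ(q(u,q(a,a))) ≐ succ(q(x,p)).
Bind u := m; substituting into the remaining equation gives: succ(q(m,q(a,a))) ≐ succ(q(x,p)).
Decompose succ/1: q(m,q(a,a)) ≐ q(x,p).
Decompose q/2: m ≐ x,  q(a,a) ≐ p.
Bind x := m; no other remaining equation mentions x. Substituting into the earlier binding gives y1 := succ(m).
Bind p := q(a,a). Substituting into the earlier bindings gives s := q(q(true,q(a,a)),succ(q(m,succ(q(a,a))))), w := succ(q(m,succ(q(a,a)))), x1 := q(m,succ(q(a,a))).
MGU = { s -> q(q(true,q(a,a)),succ(q(m,succ(q(a,a))))), y1 -> succ(m), w -> succ(q(m,succ(q(a,a)))), y2 -> q(a,a), x1 -> q(m,succ(q(a,a))), u -> m, x -> m, p -> q(a,a) }, so x1 -> q(m,succ(q(a,a))).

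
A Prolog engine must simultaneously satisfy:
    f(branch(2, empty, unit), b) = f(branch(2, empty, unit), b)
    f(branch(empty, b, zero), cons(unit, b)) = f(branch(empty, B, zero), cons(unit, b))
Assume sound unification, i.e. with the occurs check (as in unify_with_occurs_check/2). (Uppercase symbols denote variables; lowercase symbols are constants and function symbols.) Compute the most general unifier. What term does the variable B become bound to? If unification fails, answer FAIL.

Delete trivial equation f(branch(2, empty, unit), b) = f(branch(2, empty, unit), b).
Decompose f/2: branch(empty, b, zero) = branch(empty, B, zero),  cons(unit, b) = cons(unit, b).
Decompose branch/3: empty = empty,  b = B,  zero = zero.
Delete trivial equation empty = empty.
Bind B := b; no other remaining equation mentions B.
Delete trivial equation zero = zero.
Delete trivial equation cons(unit, b) = cons(unit, b).
MGU = { B = b }, so B = b.

b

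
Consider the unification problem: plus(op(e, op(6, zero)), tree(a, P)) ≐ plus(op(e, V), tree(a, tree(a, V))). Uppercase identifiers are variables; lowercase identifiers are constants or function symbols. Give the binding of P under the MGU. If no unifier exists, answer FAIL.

Decompose plus/2: op(e, op(6, zero)) ≐ op(e, V),  tree(a, P) ≐ tree(a, tree(a, V)).
Decompose op/2: e ≐ e,  op(6, zero) ≐ V.
Delete trivial equation e ≐ e.
Bind V := op(6, zero); substituting into the remaining equation gives: tree(a, P) ≐ tree(a, tree(a, op(6, zero))).
Decompose tree/2: a ≐ a,  P ≐ tree(a, op(6, zero)).
Delete trivial equation a ≐ a.
Bind P := tree(a, op(6, zero)).
MGU = { V -> op(6, zero), P -> tree(a, op(6, zero)) }, so P -> tree(a, op(6, zero)).

tree(a, op(6, zero))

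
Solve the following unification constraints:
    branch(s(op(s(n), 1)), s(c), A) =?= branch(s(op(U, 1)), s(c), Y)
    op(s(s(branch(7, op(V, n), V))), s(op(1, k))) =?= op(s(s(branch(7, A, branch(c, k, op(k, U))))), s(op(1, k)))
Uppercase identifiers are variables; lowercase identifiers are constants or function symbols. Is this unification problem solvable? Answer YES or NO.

YES

Decompose branch/3: s(op(s(n), 1)) =?= s(op(U, 1)),  s(c) =?= s(c),  A =?= Y.
Decompose s/1: op(s(n), 1) =?= op(U, 1).
Decompose op/2: s(n) =?= U,  1 =?= 1.
Bind U := s(n); substituting into the one remaining equation that mentions U gives: op(s(s(branch(7, op(V, n), V))), s(op(1, k))) =?= op(s(s(branch(7, A, branch(c, k, op(k, s(n)))))), s(op(1, k))).
Delete trivial equation 1 =?= 1.
Delete trivial equation s(c) =?= s(c).
Bind A := Y; substituting into the remaining equation gives: op(s(s(branch(7, op(V, n), V))), s(op(1, k))) =?= op(s(s(branch(7, Y, branch(c, k, op(k, s(n)))))), s(op(1, k))).
Decompose op/2: s(s(branch(7, op(V, n), V))) =?= s(s(branch(7, Y, branch(c, k, op(k, s(n)))))),  s(op(1, k)) =?= s(op(1, k)).
Decompose s/1: s(branch(7, op(V, n), V)) =?= s(branch(7, Y, branch(c, k, op(k, s(n))))).
Decompose s/1: branch(7, op(V, n), V) =?= branch(7, Y, branch(c, k, op(k, s(n)))).
Decompose branch/3: 7 =?= 7,  op(V, n) =?= Y,  V =?= branch(c, k, op(k, s(n))).
Delete trivial equation 7 =?= 7.
Bind Y := op(V, n); no other remaining equation mentions Y. Substituting into the earlier binding gives A := op(V, n).
Bind V := branch(c, k, op(k, s(n))); no other remaining equation mentions V. Substituting into the earlier bindings gives A := op(branch(c, k, op(k, s(n))), n), Y := op(branch(c, k, op(k, s(n))), n).
Delete trivial equation s(op(1, k)) =?= s(op(1, k)).
No equations remain and no clash or occurs-check failure arose, so a unifier exists.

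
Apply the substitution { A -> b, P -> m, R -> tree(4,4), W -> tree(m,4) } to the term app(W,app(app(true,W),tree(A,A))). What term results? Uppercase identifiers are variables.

Replace each occurrence of A with b.
Replace each occurrence of W with tree(m,4).
Result: app(tree(m,4),app(app(true,tree(m,4)),tree(b,b))).

app(tree(m,4),app(app(true,tree(m,4)),tree(b,b)))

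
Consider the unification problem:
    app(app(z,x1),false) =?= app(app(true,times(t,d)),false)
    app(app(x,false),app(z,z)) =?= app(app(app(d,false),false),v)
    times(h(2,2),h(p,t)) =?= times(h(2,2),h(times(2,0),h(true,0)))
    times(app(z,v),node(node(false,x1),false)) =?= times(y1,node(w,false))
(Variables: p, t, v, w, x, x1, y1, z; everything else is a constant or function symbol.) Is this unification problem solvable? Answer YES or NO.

YES

Decompose app/2: app(z,x1) =?= app(true,times(t,d)),  false =?= false.
Decompose app/2: z =?= true,  x1 =?= times(t,d).
Bind z := true; substituting into the 2 remaining equations that mention z gives: app(app(x,false),app(true,true)) =?= app(app(app(d,false),false),v),  times(app(true,v),node(node(false,x1),false)) =?= times(y1,node(w,false)).
Bind x1 := times(t,d); substituting into the one remaining equation that mentions x1 gives: times(app(true,v),node(node(false,times(t,d)),false)) =?= times(y1,node(w,false)).
Delete trivial equation false =?= false.
Decompose app/2: app(x,false) =?= app(app(d,false),false),  app(true,true) =?= v.
Decompose app/2: x =?= app(d,false),  false =?= false.
Bind x := app(d,false); no other remaining equation mentions x.
Delete trivial equation false =?= false.
Bind v := app(true,true); substituting into the one remaining equation that mentions v gives: times(app(true,app(true,true)),node(node(false,times(t,d)),false)) =?= times(y1,node(w,false)).
Decompose times/2: h(2,2) =?= h(2,2),  h(p,t) =?= h(times(2,0),h(true,0)).
Delete trivial equation h(2,2) =?= h(2,2).
Decompose h/2: p =?= times(2,0),  t =?= h(true,0).
Bind p := times(2,0); no other remaining equation mentions p.
Bind t := h(true,0); substituting into the remaining equation gives: times(app(true,app(true,true)),node(node(false,times(h(true,0),d)),false)) =?= times(y1,node(w,false)). Substituting into the earlier binding gives x1 := times(h(true,0),d).
Decompose times/2: app(true,app(true,true)) =?= y1,  node(node(false,times(h(true,0),d)),false) =?= node(w,false).
Bind y1 := app(true,app(true,true)); no other remaining equation mentions y1.
Decompose node/2: node(false,times(h(true,0),d)) =?= w,  false =?= false.
Bind w := node(false,times(h(true,0),d)); no other remaining equation mentions w.
Delete trivial equation false =?= false.
No equations remain and no clash or occurs-check failure arose, so a unifier exists.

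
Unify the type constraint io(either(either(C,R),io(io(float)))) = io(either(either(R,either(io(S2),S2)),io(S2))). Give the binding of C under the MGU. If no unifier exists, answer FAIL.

either(io(io(float)),io(float))

Decompose io/1: either(either(C,R),io(io(float))) = either(either(R,either(io(S2),S2)),io(S2)).
Decompose either/2: either(C,R) = either(R,either(io(S2),S2)),  io(io(float)) = io(S2).
Decompose either/2: C = R,  R = either(io(S2),S2).
Bind C := R; no other remaining equation mentions C.
Bind R := either(io(S2),S2); no other remaining equation mentions R. Substituting into the earlier binding gives C := either(io(S2),S2).
Decompose io/1: io(float) = S2.
Bind S2 := io(float). Substituting into the earlier bindings gives C := either(io(io(float)),io(float)), R := either(io(io(float)),io(float)).
MGU = { C ↦ either(io(io(float)),io(float)), R ↦ either(io(io(float)),io(float)), S2 ↦ io(float) }, so C ↦ either(io(io(float)),io(float)).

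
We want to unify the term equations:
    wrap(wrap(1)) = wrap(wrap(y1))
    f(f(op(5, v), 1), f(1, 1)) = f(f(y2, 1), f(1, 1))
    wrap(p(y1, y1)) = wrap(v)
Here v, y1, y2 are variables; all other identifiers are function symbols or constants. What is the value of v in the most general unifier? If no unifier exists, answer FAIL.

p(1, 1)

Decompose wrap/1: wrap(1) = wrap(y1).
Decompose wrap/1: 1 = y1.
Bind y1 := 1; substituting into the one remaining equation that mentions y1 gives: wrap(p(1, 1)) = wrap(v).
Decompose f/2: f(op(5, v), 1) = f(y2, 1),  f(1, 1) = f(1, 1).
Decompose f/2: op(5, v) = y2,  1 = 1.
Bind y2 := op(5, v); no other remaining equation mentions y2.
Delete trivial equation 1 = 1.
Delete trivial equation f(1, 1) = f(1, 1).
Decompose wrap/1: p(1, 1) = v.
Bind v := p(1, 1). Substituting into the earlier binding gives y2 := op(5, p(1, 1)).
MGU = { y1 := 1, y2 := op(5, p(1, 1)), v := p(1, 1) }, so v := p(1, 1).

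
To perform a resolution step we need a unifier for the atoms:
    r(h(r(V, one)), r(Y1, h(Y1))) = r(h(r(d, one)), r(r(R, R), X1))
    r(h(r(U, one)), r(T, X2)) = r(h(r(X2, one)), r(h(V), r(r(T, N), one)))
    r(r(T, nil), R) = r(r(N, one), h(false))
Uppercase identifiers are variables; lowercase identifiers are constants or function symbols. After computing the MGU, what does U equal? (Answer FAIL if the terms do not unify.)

FAIL

Decompose r/2: h(r(V, one)) = h(r(d, one)),  r(Y1, h(Y1)) = r(r(R, R), X1).
Decompose h/1: r(V, one) = r(d, one).
Decompose r/2: V = d,  one = one.
Bind V := d; substituting into the one remaining equation that mentions V gives: r(h(r(U, one)), r(T, X2)) = r(h(r(X2, one)), r(h(d), r(r(T, N), one))).
Delete trivial equation one = one.
Decompose r/2: Y1 = r(R, R),  h(Y1) = X1.
Bind Y1 := r(R, R); substituting into the one remaining equation that mentions Y1 gives: h(r(R, R)) = X1.
Bind X1 := h(r(R, R)); no other remaining equation mentions X1.
Decompose r/2: h(r(U, one)) = h(r(X2, one)),  r(T, X2) = r(h(d), r(r(T, N), one)).
Decompose h/1: r(U, one) = r(X2, one).
Decompose r/2: U = X2,  one = one.
Bind U := X2; no other remaining equation mentions U.
Delete trivial equation one = one.
Decompose r/2: T = h(d),  X2 = r(r(T, N), one).
Bind T := h(d); substituting into the remaining equations gives: X2 = r(r(h(d), N), one),  r(r(h(d), nil), R) = r(r(N, one), h(false)).
Bind X2 := r(r(h(d), N), one); no other remaining equation mentions X2. Substituting into the earlier binding gives U := r(r(h(d), N), one).
Decompose r/2: r(h(d), nil) = r(N, one),  R = h(false).
Decompose r/2: h(d) = N,  nil = one.
Bind N := h(d); no other remaining equation mentions N. Substituting into the earlier bindings gives U := r(r(h(d), h(d)), one), X2 := r(r(h(d), h(d)), one).
Clash: constants nil and one differ; no unifier exists.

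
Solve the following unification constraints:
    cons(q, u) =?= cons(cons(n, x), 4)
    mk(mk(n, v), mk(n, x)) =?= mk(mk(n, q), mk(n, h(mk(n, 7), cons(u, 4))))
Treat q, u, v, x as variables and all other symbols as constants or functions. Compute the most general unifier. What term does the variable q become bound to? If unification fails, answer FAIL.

cons(n, h(mk(n, 7), cons(4, 4)))

Decompose cons/2: q =?= cons(n, x),  u =?= 4.
Bind q := cons(n, x); substituting into the one remaining equation that mentions q gives: mk(mk(n, v), mk(n, x)) =?= mk(mk(n, cons(n, x)), mk(n, h(mk(n, 7), cons(u, 4)))).
Bind u := 4; substituting into the remaining equation gives: mk(mk(n, v), mk(n, x)) =?= mk(mk(n, cons(n, x)), mk(n, h(mk(n, 7), cons(4, 4)))).
Decompose mk/2: mk(n, v) =?= mk(n, cons(n, x)),  mk(n, x) =?= mk(n, h(mk(n, 7), cons(4, 4))).
Decompose mk/2: n =?= n,  v =?= cons(n, x).
Delete trivial equation n =?= n.
Bind v := cons(n, x); no other remaining equation mentions v.
Decompose mk/2: n =?= n,  x =?= h(mk(n, 7), cons(4, 4)).
Delete trivial equation n =?= n.
Bind x := h(mk(n, 7), cons(4, 4)). Substituting into the earlier bindings gives q := cons(n, h(mk(n, 7), cons(4, 4))), v := cons(n, h(mk(n, 7), cons(4, 4))).
MGU = { q -> cons(n, h(mk(n, 7), cons(4, 4))), u -> 4, v -> cons(n, h(mk(n, 7), cons(4, 4))), x -> h(mk(n, 7), cons(4, 4)) }, so q -> cons(n, h(mk(n, 7), cons(4, 4))).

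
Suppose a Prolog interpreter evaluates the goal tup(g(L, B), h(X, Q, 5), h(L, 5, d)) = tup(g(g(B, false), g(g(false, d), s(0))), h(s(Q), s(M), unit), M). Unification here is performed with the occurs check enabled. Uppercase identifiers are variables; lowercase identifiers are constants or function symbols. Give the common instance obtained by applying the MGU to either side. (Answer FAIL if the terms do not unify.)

FAIL

Decompose tup/3: g(L, B) = g(g(B, false), g(g(false, d), s(0))),  h(X, Q, 5) = h(s(Q), s(M), unit),  h(L, 5, d) = M.
Decompose g/2: L = g(B, false),  B = g(g(false, d), s(0)).
Bind L := g(B, false); substituting into the one remaining equation that mentions L gives: h(g(B, false), 5, d) = M.
Bind B := g(g(false, d), s(0)); substituting into the one remaining equation that mentions B gives: h(g(g(g(false, d), s(0)), false), 5, d) = M. Substituting into the earlier binding gives L := g(g(g(false, d), s(0)), false).
Decompose h/3: X = s(Q),  Q = s(M),  5 = unit.
Bind X := s(Q); no other remaining equation mentions X.
Bind Q := s(M); no other remaining equation mentions Q. Substituting into the earlier binding gives X := s(s(M)).
Clash: constants 5 and unit differ; no unifier exists.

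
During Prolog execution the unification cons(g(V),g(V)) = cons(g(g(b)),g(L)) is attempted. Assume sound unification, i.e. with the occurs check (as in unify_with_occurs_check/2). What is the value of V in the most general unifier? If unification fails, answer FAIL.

g(b)

Decompose cons/2: g(V) = g(g(b)),  g(V) = g(L).
Decompose g/1: V = g(b).
Bind V := g(b); substituting into the remaining equation gives: g(g(b)) = g(L).
Decompose g/1: g(b) = L.
Bind L := g(b).
MGU = { V -> g(b), L -> g(b) }, so V -> g(b).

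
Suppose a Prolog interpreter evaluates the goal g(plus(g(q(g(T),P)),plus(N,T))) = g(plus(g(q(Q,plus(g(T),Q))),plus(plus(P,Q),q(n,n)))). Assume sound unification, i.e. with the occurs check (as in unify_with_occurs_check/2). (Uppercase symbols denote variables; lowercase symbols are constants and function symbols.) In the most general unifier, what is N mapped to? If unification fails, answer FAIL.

Decompose g/1: plus(g(q(g(T),P)),plus(N,T)) = plus(g(q(Q,plus(g(T),Q))),plus(plus(P,Q),q(n,n))).
Decompose plus/2: g(q(g(T),P)) = g(q(Q,plus(g(T),Q))),  plus(N,T) = plus(plus(P,Q),q(n,n)).
Decompose g/1: q(g(T),P) = q(Q,plus(g(T),Q)).
Decompose q/2: g(T) = Q,  P = plus(g(T),Q).
Bind Q := g(T); substituting into the remaining equations gives: P = plus(g(T),g(T)),  plus(N,T) = plus(plus(P,g(T)),q(n,n)).
Bind P := plus(g(T),g(T)); substituting into the remaining equation gives: plus(N,T) = plus(plus(plus(g(T),g(T)),g(T)),q(n,n)).
Decompose plus/2: N = plus(plus(g(T),g(T)),g(T)),  T = q(n,n).
Bind N := plus(plus(g(T),g(T)),g(T)); no other remaining equation mentions N.
Bind T := q(n,n). Substituting into the earlier bindings gives Q := g(q(n,n)), P := plus(g(q(n,n)),g(q(n,n))), N := plus(plus(g(q(n,n)),g(q(n,n))),g(q(n,n))).
MGU = { Q -> g(q(n,n)), P -> plus(g(q(n,n)),g(q(n,n))), N -> plus(plus(g(q(n,n)),g(q(n,n))),g(q(n,n))), T -> q(n,n) }, so N -> plus(plus(g(q(n,n)),g(q(n,n))),g(q(n,n))).

plus(plus(g(q(n,n)),g(q(n,n))),g(q(n,n)))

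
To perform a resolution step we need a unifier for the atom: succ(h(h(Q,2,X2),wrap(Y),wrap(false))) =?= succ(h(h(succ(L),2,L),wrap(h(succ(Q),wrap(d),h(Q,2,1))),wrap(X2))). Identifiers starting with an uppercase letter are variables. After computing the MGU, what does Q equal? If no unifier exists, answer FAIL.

Decompose succ/1: h(h(Q,2,X2),wrap(Y),wrap(false)) =?= h(h(succ(L),2,L),wrap(h(succ(Q),wrap(d),h(Q,2,1))),wrap(X2)).
Decompose h/3: h(Q,2,X2) =?= h(succ(L),2,L),  wrap(Y) =?= wrap(h(succ(Q),wrap(d),h(Q,2,1))),  wrap(false) =?= wrap(X2).
Decompose h/3: Q =?= succ(L),  2 =?= 2,  X2 =?= L.
Bind Q := succ(L); substituting into the one remaining equation that mentions Q gives: wrap(Y) =?= wrap(h(succ(succ(L)),wrap(d),h(succ(L),2,1))).
Delete trivial equation 2 =?= 2.
Bind X2 := L; substituting into the one remaining equation that mentions X2 gives: wrap(false) =?= wrap(L).
Decompose wrap/1: Y =?= h(succ(succ(L)),wrap(d),h(succ(L),2,1)).
Bind Y := h(succ(succ(L)),wrap(d),h(succ(L),2,1)); no other remaining equation mentions Y.
Decompose wrap/1: false =?= L.
Bind L := false. Substituting into the earlier bindings gives Q := succ(false), X2 := false, Y := h(succ(succ(false)),wrap(d),h(succ(false),2,1)).
MGU = { Q -> succ(false), X2 -> false, Y -> h(succ(succ(false)),wrap(d),h(succ(false),2,1)), L -> false }, so Q -> succ(false).

succ(false)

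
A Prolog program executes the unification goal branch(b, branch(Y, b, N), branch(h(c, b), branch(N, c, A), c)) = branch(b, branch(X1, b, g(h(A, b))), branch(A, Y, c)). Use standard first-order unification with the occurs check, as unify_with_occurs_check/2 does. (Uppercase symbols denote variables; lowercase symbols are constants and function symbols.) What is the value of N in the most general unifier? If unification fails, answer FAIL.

Decompose branch/3: b = b,  branch(Y, b, N) = branch(X1, b, g(h(A, b))),  branch(h(c, b), branch(N, c, A), c) = branch(A, Y, c).
Delete trivial equation b = b.
Decompose branch/3: Y = X1,  b = b,  N = g(h(A, b)).
Bind Y := X1; substituting into the one remaining equation that mentions Y gives: branch(h(c, b), branch(N, c, A), c) = branch(A, X1, c).
Delete trivial equation b = b.
Bind N := g(h(A, b)); substituting into the remaining equation gives: branch(h(c, b), branch(g(h(A, b)), c, A), c) = branch(A, X1, c).
Decompose branch/3: h(c, b) = A,  branch(g(h(A, b)), c, A) = X1,  c = c.
Bind A := h(c, b); substituting into the one remaining equation that mentions A gives: branch(g(h(h(c, b), b)), c, h(c, b)) = X1. Substituting into the earlier binding gives N := g(h(h(c, b), b)).
Bind X1 := branch(g(h(h(c, b), b)), c, h(c, b)); no other remaining equation mentions X1. Substituting into the earlier binding gives Y := branch(g(h(h(c, b), b)), c, h(c, b)).
Delete trivial equation c = c.
MGU = { Y ↦ branch(g(h(h(c, b), b)), c, h(c, b)), N ↦ g(h(h(c, b), b)), A ↦ h(c, b), X1 ↦ branch(g(h(h(c, b), b)), c, h(c, b)) }, so N ↦ g(h(h(c, b), b)).

g(h(h(c, b), b))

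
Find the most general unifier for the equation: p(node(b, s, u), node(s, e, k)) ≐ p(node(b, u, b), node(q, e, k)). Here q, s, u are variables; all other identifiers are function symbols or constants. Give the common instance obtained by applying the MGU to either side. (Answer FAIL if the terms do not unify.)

Decompose p/2: node(b, s, u) ≐ node(b, u, b),  node(s, e, k) ≐ node(q, e, k).
Decompose node/3: b ≐ b,  s ≐ u,  u ≐ b.
Delete trivial equation b ≐ b.
Bind s := u; substituting into the one remaining equation that mentions s gives: node(u, e, k) ≐ node(q, e, k).
Bind u := b; substituting into the remaining equation gives: node(b, e, k) ≐ node(q, e, k). Substituting into the earlier binding gives s := b.
Decompose node/3: b ≐ q,  e ≐ e,  k ≐ k.
Bind q := b; no other remaining equation mentions q.
Delete trivial equation e ≐ e.
Delete trivial equation k ≐ k.
Applying the MGU to either side gives p(node(b, b, b), node(b, e, k)).

p(node(b, b, b), node(b, e, k))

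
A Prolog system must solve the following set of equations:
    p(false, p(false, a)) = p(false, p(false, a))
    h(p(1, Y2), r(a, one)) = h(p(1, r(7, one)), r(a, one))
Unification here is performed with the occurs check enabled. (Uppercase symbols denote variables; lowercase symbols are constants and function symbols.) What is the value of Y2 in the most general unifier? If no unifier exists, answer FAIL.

Delete trivial equation p(false, p(false, a)) = p(false, p(false, a)).
Decompose h/2: p(1, Y2) = p(1, r(7, one)),  r(a, one) = r(a, one).
Decompose p/2: 1 = 1,  Y2 = r(7, one).
Delete trivial equation 1 = 1.
Bind Y2 := r(7, one); no other remaining equation mentions Y2.
Delete trivial equation r(a, one) = r(a, one).
MGU = { Y2 -> r(7, one) }, so Y2 -> r(7, one).

r(7, one)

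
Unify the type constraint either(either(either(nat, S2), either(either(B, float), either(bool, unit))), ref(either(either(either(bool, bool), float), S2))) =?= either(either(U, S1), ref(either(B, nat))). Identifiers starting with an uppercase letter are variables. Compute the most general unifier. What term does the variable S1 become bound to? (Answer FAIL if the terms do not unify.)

Decompose either/2: either(either(nat, S2), either(either(B, float), either(bool, unit))) =?= either(U, S1),  ref(either(either(either(bool, bool), float), S2)) =?= ref(either(B, nat)).
Decompose either/2: either(nat, S2) =?= U,  either(either(B, float), either(bool, unit)) =?= S1.
Bind U := either(nat, S2); no other remaining equation mentions U.
Bind S1 := either(either(B, float), either(bool, unit)); no other remaining equation mentions S1.
Decompose ref/1: either(either(either(bool, bool), float), S2) =?= either(B, nat).
Decompose either/2: either(either(bool, bool), float) =?= B,  S2 =?= nat.
Bind B := either(either(bool, bool), float); no other remaining equation mentions B. Substituting into the earlier binding gives S1 := either(either(either(either(bool, bool), float), float), either(bool, unit)).
Bind S2 := nat. Substituting into the earlier binding gives U := either(nat, nat).
MGU = { U -> either(nat, nat), S1 -> either(either(either(either(bool, bool), float), float), either(bool, unit)), B -> either(either(bool, bool), float), S2 -> nat }, so S1 -> either(either(either(either(bool, bool), float), float), either(bool, unit)).

either(either(either(either(bool, bool), float), float), either(bool, unit))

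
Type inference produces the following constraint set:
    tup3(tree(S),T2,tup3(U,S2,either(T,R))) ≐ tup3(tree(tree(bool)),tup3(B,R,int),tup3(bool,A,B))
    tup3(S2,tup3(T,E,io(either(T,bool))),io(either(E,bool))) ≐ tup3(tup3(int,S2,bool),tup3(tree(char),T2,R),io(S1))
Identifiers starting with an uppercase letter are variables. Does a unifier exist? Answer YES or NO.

NO

Decompose tup3/3: tree(S) ≐ tree(tree(bool)),  T2 ≐ tup3(B,R,int),  tup3(U,S2,either(T,R)) ≐ tup3(bool,A,B).
Decompose tree/1: S ≐ tree(bool).
Bind S := tree(bool); no other remaining equation mentions S.
Bind T2 := tup3(B,R,int); substituting into the one remaining equation that mentions T2 gives: tup3(S2,tup3(T,E,io(either(T,bool))),io(either(E,bool))) ≐ tup3(tup3(int,S2,bool),tup3(tree(char),tup3(B,R,int),R),io(S1)).
Decompose tup3/3: U ≐ bool,  S2 ≐ A,  either(T,R) ≐ B.
Bind U := bool; no other remaining equation mentions U.
Bind S2 := A; substituting into the one remaining equation that mentions S2 gives: tup3(A,tup3(T,E,io(either(T,bool))),io(either(E,bool))) ≐ tup3(tup3(int,A,bool),tup3(tree(char),tup3(B,R,int),R),io(S1)).
Bind B := either(T,R); substituting into the remaining equation gives: tup3(A,tup3(T,E,io(either(T,bool))),io(either(E,bool))) ≐ tup3(tup3(int,A,bool),tup3(tree(char),tup3(either(T,R),R,int),R),io(S1)). Substituting into the earlier binding gives T2 := tup3(either(T,R),R,int).
Decompose tup3/3: A ≐ tup3(int,A,bool),  tup3(T,E,io(either(T,bool))) ≐ tup3(tree(char),tup3(either(T,R),R,int),R),  io(either(E,bool)) ≐ io(S1).
Occurs check fails: A occurs in tup3(int,A,bool); the equation A ≐ tup3(int,A,bool) has no finite solution.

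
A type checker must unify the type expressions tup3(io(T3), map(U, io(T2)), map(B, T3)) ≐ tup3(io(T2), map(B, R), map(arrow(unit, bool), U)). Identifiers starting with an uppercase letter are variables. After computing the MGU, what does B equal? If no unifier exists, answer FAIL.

Decompose tup3/3: io(T3) ≐ io(T2),  map(U, io(T2)) ≐ map(B, R),  map(B, T3) ≐ map(arrow(unit, bool), U).
Decompose io/1: T3 ≐ T2.
Bind T3 := T2; substituting into the one remaining equation that mentions T3 gives: map(B, T2) ≐ map(arrow(unit, bool), U).
Decompose map/2: U ≐ B,  io(T2) ≐ R.
Bind U := B; substituting into the one remaining equation that mentions U gives: map(B, T2) ≐ map(arrow(unit, bool), B).
Bind R := io(T2); no other remaining equation mentions R.
Decompose map/2: B ≐ arrow(unit, bool),  T2 ≐ B.
Bind B := arrow(unit, bool); substituting into the remaining equation gives: T2 ≐ arrow(unit, bool). Substituting into the earlier binding gives U := arrow(unit, bool).
Bind T2 := arrow(unit, bool). Substituting into the earlier bindings gives T3 := arrow(unit, bool), R := io(arrow(unit, bool)).
MGU = { T3 := arrow(unit, bool), U := arrow(unit, bool), R := io(arrow(unit, bool)), B := arrow(unit, bool), T2 := arrow(unit, bool) }, so B := arrow(unit, bool).

arrow(unit, bool)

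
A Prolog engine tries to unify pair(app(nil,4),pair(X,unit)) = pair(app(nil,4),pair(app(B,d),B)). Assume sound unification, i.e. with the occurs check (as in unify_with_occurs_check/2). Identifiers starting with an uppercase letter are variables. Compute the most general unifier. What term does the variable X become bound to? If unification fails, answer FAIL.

app(unit,d)

Decompose pair/2: app(nil,4) = app(nil,4),  pair(X,unit) = pair(app(B,d),B).
Delete trivial equation app(nil,4) = app(nil,4).
Decompose pair/2: X = app(B,d),  unit = B.
Bind X := app(B,d); no other remaining equation mentions X.
Bind B := unit. Substituting into the earlier binding gives X := app(unit,d).
MGU = { X = app(unit,d), B = unit }, so X = app(unit,d).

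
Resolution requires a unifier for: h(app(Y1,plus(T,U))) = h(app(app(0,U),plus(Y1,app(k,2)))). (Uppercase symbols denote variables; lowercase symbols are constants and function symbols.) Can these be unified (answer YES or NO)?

YES

Decompose h/1: app(Y1,plus(T,U)) = app(app(0,U),plus(Y1,app(k,2))).
Decompose app/2: Y1 = app(0,U),  plus(T,U) = plus(Y1,app(k,2)).
Bind Y1 := app(0,U); substituting into the remaining equation gives: plus(T,U) = plus(app(0,U),app(k,2)).
Decompose plus/2: T = app(0,U),  U = app(k,2).
Bind T := app(0,U); no other remaining equation mentions T.
Bind U := app(k,2). Substituting into the earlier bindings gives Y1 := app(0,app(k,2)), T := app(0,app(k,2)).
No equations remain and no clash or occurs-check failure arose, so a unifier exists.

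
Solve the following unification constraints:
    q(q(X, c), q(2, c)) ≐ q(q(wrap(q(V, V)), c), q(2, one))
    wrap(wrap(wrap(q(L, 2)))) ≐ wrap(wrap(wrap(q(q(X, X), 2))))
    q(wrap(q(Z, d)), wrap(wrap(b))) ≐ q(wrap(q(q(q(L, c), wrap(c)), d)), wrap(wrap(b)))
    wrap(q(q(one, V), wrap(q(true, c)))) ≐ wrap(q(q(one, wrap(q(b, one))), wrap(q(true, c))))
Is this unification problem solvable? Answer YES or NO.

NO

Decompose q/2: q(X, c) ≐ q(wrap(q(V, V)), c),  q(2, c) ≐ q(2, one).
Decompose q/2: X ≐ wrap(q(V, V)),  c ≐ c.
Bind X := wrap(q(V, V)); substituting into the one remaining equation that mentions X gives: wrap(wrap(wrap(q(L, 2)))) ≐ wrap(wrap(wrap(q(q(wrap(q(V, V)), wrap(q(V, V))), 2)))).
Delete trivial equation c ≐ c.
Decompose q/2: 2 ≐ 2,  c ≐ one.
Delete trivial equation 2 ≐ 2.
Clash: constants c and one differ; no unifier exists.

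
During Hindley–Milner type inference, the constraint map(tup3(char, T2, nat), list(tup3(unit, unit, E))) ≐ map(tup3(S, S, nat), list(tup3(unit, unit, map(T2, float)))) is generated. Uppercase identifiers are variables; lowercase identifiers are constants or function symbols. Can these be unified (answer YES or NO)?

Decompose map/2: tup3(char, T2, nat) ≐ tup3(S, S, nat),  list(tup3(unit, unit, E)) ≐ list(tup3(unit, unit, map(T2, float))).
Decompose tup3/3: char ≐ S,  T2 ≐ S,  nat ≐ nat.
Bind S := char; substituting into the one remaining equation that mentions S gives: T2 ≐ char.
Bind T2 := char; substituting into the one remaining equation that mentions T2 gives: list(tup3(unit, unit, E)) ≐ list(tup3(unit, unit, map(char, float))).
Delete trivial equation nat ≐ nat.
Decompose list/1: tup3(unit, unit, E) ≐ tup3(unit, unit, map(char, float)).
Decompose tup3/3: unit ≐ unit,  unit ≐ unit,  E ≐ map(char, float).
Delete trivial equation unit ≐ unit.
Delete trivial equation unit ≐ unit.
Bind E := map(char, float).
No equations remain and no clash or occurs-check failure arose, so a unifier exists.

YES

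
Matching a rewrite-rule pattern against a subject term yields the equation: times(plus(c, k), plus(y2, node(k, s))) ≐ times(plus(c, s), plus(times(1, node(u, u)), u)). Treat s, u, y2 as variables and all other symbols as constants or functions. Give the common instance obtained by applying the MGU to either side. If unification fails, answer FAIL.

Decompose times/2: plus(c, k) ≐ plus(c, s),  plus(y2, node(k, s)) ≐ plus(times(1, node(u, u)), u).
Decompose plus/2: c ≐ c,  k ≐ s.
Delete trivial equation c ≐ c.
Bind s := k; substituting into the remaining equation gives: plus(y2, node(k, k)) ≐ plus(times(1, node(u, u)), u).
Decompose plus/2: y2 ≐ times(1, node(u, u)),  node(k, k) ≐ u.
Bind y2 := times(1, node(u, u)); no other remaining equation mentions y2.
Bind u := node(k, k). Substituting into the earlier binding gives y2 := times(1, node(node(k, k), node(k, k))).
Applying the MGU to either side gives times(plus(c, k), plus(times(1, node(node(k, k), node(k, k))), node(k, k))).

times(plus(c, k), plus(times(1, node(node(k, k), node(k, k))), node(k, k)))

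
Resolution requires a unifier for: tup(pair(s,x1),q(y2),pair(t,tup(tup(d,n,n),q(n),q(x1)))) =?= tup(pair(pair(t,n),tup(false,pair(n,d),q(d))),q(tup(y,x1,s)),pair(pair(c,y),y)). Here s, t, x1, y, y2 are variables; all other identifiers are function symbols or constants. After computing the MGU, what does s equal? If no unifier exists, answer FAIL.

pair(pair(c,tup(tup(d,n,n),q(n),q(tup(false,pair(n,d),q(d))))),n)

Decompose tup/3: pair(s,x1) =?= pair(pair(t,n),tup(false,pair(n,d),q(d))),  q(y2) =?= q(tup(y,x1,s)),  pair(t,tup(tup(d,n,n),q(n),q(x1))) =?= pair(pair(c,y),y).
Decompose pair/2: s =?= pair(t,n),  x1 =?= tup(false,pair(n,d),q(d)).
Bind s := pair(t,n); substituting into the one remaining equation that mentions s gives: q(y2) =?= q(tup(y,x1,pair(t,n))).
Bind x1 := tup(false,pair(n,d),q(d)); substituting into the remaining equations gives: q(y2) =?= q(tup(y,tup(false,pair(n,d),q(d)),pair(t,n))),  pair(t,tup(tup(d,n,n),q(n),q(tup(false,pair(n,d),q(d))))) =?= pair(pair(c,y),y).
Decompose q/1: y2 =?= tup(y,tup(false,pair(n,d),q(d)),pair(t,n)).
Bind y2 := tup(y,tup(false,pair(n,d),q(d)),pair(t,n)); no other remaining equation mentions y2.
Decompose pair/2: t =?= pair(c,y),  tup(tup(d,n,n),q(n),q(tup(false,pair(n,d),q(d)))) =?= y.
Bind t := pair(c,y); no other remaining equation mentions t. Substituting into the earlier bindings gives s := pair(pair(c,y),n), y2 := tup(y,tup(false,pair(n,d),q(d)),pair(pair(c,y),n)).
Bind y := tup(tup(d,n,n),q(n),q(tup(false,pair(n,d),q(d)))). Substituting into the earlier bindings gives s := pair(pair(c,tup(tup(d,n,n),q(n),q(tup(false,pair(n,d),q(d))))),n), y2 := tup(tup(tup(d,n,n),q(n),q(tup(false,pair(n,d),q(d)))),tup(false,pair(n,d),q(d)),pair(pair(c,tup(tup(d,n,n),q(n),q(tup(false,pair(n,d),q(d))))),n)), t := pair(c,tup(tup(d,n,n),q(n),q(tup(false,pair(n,d),q(d))))).
MGU = { s -> pair(pair(c,tup(tup(d,n,n),q(n),q(tup(false,pair(n,d),q(d))))),n), x1 -> tup(false,pair(n,d),q(d)), y2 -> tup(tup(tup(d,n,n),q(n),q(tup(false,pair(n,d),q(d)))),tup(false,pair(n,d),q(d)),pair(pair(c,tup(tup(d,n,n),q(n),q(tup(false,pair(n,d),q(d))))),n)), t -> pair(c,tup(tup(d,n,n),q(n),q(tup(false,pair(n,d),q(d))))), y -> tup(tup(d,n,n),q(n),q(tup(false,pair(n,d),q(d)))) }, so s -> pair(pair(c,tup(tup(d,n,n),q(n),q(tup(false,pair(n,d),q(d))))),n).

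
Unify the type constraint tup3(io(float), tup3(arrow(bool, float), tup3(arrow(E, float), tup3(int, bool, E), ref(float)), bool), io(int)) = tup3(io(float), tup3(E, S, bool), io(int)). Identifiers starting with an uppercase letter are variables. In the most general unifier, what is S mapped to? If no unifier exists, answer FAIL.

tup3(arrow(arrow(bool, float), float), tup3(int, bool, arrow(bool, float)), ref(float))

Decompose tup3/3: io(float) = io(float),  tup3(arrow(bool, float), tup3(arrow(E, float), tup3(int, bool, E), ref(float)), bool) = tup3(E, S, bool),  io(int) = io(int).
Delete trivial equation io(float) = io(float).
Decompose tup3/3: arrow(bool, float) = E,  tup3(arrow(E, float), tup3(int, bool, E), ref(float)) = S,  bool = bool.
Bind E := arrow(bool, float); substituting into the one remaining equation that mentions E gives: tup3(arrow(arrow(bool, float), float), tup3(int, bool, arrow(bool, float)), ref(float)) = S.
Bind S := tup3(arrow(arrow(bool, float), float), tup3(int, bool, arrow(bool, float)), ref(float)); no other remaining equation mentions S.
Delete trivial equation bool = bool.
Delete trivial equation io(int) = io(int).
MGU = { E ↦ arrow(bool, float), S ↦ tup3(arrow(arrow(bool, float), float), tup3(int, bool, arrow(bool, float)), ref(float)) }, so S ↦ tup3(arrow(arrow(bool, float), float), tup3(int, bool, arrow(bool, float)), ref(float)).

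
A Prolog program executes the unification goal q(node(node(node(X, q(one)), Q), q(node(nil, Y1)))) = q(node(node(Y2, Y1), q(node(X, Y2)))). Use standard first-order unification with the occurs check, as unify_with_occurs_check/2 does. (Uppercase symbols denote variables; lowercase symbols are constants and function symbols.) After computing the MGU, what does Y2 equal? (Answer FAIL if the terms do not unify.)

node(nil, q(one))

Decompose q/1: node(node(node(X, q(one)), Q), q(node(nil, Y1))) = node(node(Y2, Y1), q(node(X, Y2))).
Decompose node/2: node(node(X, q(one)), Q) = node(Y2, Y1),  q(node(nil, Y1)) = q(node(X, Y2)).
Decompose node/2: node(X, q(one)) = Y2,  Q = Y1.
Bind Y2 := node(X, q(one)); substituting into the one remaining equation that mentions Y2 gives: q(node(nil, Y1)) = q(node(X, node(X, q(one)))).
Bind Q := Y1; no other remaining equation mentions Q.
Decompose q/1: node(nil, Y1) = node(X, node(X, q(one))).
Decompose node/2: nil = X,  Y1 = node(X, q(one)).
Bind X := nil; substituting into the remaining equation gives: Y1 = node(nil, q(one)). Substituting into the earlier binding gives Y2 := node(nil, q(one)).
Bind Y1 := node(nil, q(one)). Substituting into the earlier binding gives Q := node(nil, q(one)).
MGU = { Y2 = node(nil, q(one)), Q = node(nil, q(one)), X = nil, Y1 = node(nil, q(one)) }, so Y2 = node(nil, q(one)).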